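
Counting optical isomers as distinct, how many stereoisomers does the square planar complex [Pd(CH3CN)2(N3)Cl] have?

2

There are 2 geometric isomers: CH3CN cis; CH3CN trans.
Each arrangement has an internal mirror plane or centre of symmetry, so none is chiral.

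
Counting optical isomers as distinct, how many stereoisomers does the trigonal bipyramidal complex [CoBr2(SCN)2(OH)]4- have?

6

A trigonal bipyramid has two axial and three equatorial sites, which are chemically inequivalent.
Placing the ligands in turn and identifying arrangements related by rotation or reflection leaves 5 distinct geometric isomers.
One of these lacks any improper symmetry element and so occurs as an enantiomeric pair, giving 5 + 1 = 6 stereoisomers in total.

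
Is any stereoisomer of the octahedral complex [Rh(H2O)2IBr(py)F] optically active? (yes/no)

An octahedron has six vertices in three trans pairs; every non-trans pair is cis.
Exhaustive case analysis gives 9 geometric isomers.
Of these, 6 lack any improper symmetry element and so occur as enantiomeric pairs, giving 9 + 6 = 15 stereoisomers in total.

yes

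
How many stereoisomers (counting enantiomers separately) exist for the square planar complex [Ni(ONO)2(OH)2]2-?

2

The distinct arrangements are (2 in all): ONO cis; ONO trans.
Each arrangement has an internal mirror plane or centre of symmetry, so none is chiral.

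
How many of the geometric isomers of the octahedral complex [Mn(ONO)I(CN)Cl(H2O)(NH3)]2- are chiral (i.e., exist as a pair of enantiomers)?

15

In an octahedral complex each vertex has one trans partner and four cis neighbours.
Placing the ligands in turn and identifying arrangements related by rotation or reflection leaves 15 distinct geometric isomers.
Of these, 15 lack any improper symmetry element and so occur as enantiomeric pairs, giving 15 + 15 = 30 stereoisomers in total.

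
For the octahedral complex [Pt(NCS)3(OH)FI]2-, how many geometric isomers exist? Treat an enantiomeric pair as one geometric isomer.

In an octahedral complex each vertex has one trans partner and four cis neighbours.
The distinct arrangements are (4 in all): NCS mer (3 arrangements); NCS fac (chiral).

4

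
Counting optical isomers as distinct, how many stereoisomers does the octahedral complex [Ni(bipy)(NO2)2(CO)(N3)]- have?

An octahedron has six vertices in three trans pairs; every non-trans pair is cis.
Each bipy is bidentate and must span two cis positions.
Working through the distinct placements yields 4 geometric isomers: NO2 cis (3 arrangements, 2 chiral); NO2 trans.
Of these, 2 lack any improper symmetry element and so occur as enantiomeric pairs, giving 4 + 2 = 6 stereoisomers in total.

6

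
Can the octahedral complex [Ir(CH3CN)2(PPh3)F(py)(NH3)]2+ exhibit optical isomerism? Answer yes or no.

In an octahedral complex each vertex has one trans partner and four cis neighbours.
Exhaustive case analysis gives 9 geometric isomers.
Of these, 6 lack any improper symmetry element and so occur as enantiomeric pairs, giving 9 + 6 = 15 stereoisomers in total.

yes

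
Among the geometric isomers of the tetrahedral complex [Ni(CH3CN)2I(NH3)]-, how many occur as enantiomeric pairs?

0

All four vertices of a tetrahedron are equivalent and mutually adjacent, so cis/trans isomerism cannot arise.
Only one geometric arrangement is possible.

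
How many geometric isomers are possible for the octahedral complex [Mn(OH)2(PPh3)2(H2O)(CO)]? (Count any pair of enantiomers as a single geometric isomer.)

6

Systematic placement gives 6 geometric isomers: OH trans, PPh3 trans; OH cis, PPh3 cis (3 arrangements, 2 chiral); OH cis, PPh3 trans; OH trans, PPh3 cis.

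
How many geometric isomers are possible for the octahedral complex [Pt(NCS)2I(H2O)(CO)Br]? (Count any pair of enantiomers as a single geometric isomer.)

The six octahedral sites form three mutually perpendicular trans pairs.
Exhaustive case analysis gives 9 geometric isomers.

9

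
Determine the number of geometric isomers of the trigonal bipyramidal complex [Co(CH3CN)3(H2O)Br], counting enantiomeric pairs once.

4

In a trigonal bipyramid the two axial positions differ from the three equatorial ones.
There are 4 geometric isomers: H2O equatorial, Br axial; H2O axial, Br axial; H2O equatorial, Br equatorial; H2O axial, Br equatorial.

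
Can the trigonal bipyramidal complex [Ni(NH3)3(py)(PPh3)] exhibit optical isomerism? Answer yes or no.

no

In a trigonal bipyramid the two axial positions differ from the three equatorial ones.
There are 4 geometric isomers: py equatorial, PPh3 equatorial; py equatorial, PPh3 axial; py axial, PPh3 equatorial; py axial, PPh3 axial.
Each arrangement has an internal mirror plane or centre of symmetry, so none is chiral.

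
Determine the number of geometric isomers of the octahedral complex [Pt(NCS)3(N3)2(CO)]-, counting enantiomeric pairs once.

3

An octahedron has six vertices in three trans pairs; every non-trans pair is cis.
Systematic placement gives 3 geometric isomers: NCS mer, N3 cis; NCS mer, N3 trans; NCS fac, N3 cis.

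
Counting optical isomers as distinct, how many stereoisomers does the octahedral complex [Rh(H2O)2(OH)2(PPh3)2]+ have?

In an octahedral complex each vertex has one trans partner and four cis neighbours.
Systematic placement gives 5 geometric isomers: H2O trans, OH trans, PPh3 trans; H2O trans, OH cis, PPh3 cis; H2O cis, OH cis, PPh3 trans; H2O cis, OH cis, PPh3 cis (chiral); H2O cis, OH trans, PPh3 cis.
One of these lacks any improper symmetry element and so occurs as an enantiomeric pair, giving 5 + 1 = 6 stereoisomers in total.

6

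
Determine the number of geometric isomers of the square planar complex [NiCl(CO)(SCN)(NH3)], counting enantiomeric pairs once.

3

A square has two trans pairs of vertices; adjacent vertices are cis.
The distinct arrangements are (3 in all): (CO/NH3 trans, Cl/SCN trans); (CO/SCN trans, Cl/NH3 trans); (CO/Cl trans, NH3/SCN trans).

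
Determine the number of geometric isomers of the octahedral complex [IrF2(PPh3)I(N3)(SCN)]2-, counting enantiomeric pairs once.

An octahedron has six vertices in three trans pairs; every non-trans pair is cis.
Systematic enumeration (placing each ligand type in turn and discarding arrangements equivalent by rotation or reflection) gives 9 geometric isomers.

9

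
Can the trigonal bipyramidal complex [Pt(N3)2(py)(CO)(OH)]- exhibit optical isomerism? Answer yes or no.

Exhaustive case analysis gives 7 geometric isomers.
Of these, 3 lack any improper symmetry element and so occur as enantiomeric pairs, giving 7 + 3 = 10 stereoisomers in total.

yes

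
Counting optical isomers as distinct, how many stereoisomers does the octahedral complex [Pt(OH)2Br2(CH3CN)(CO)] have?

In an octahedral complex each vertex has one trans partner and four cis neighbours.
The distinct arrangements are (6 in all): OH trans, Br trans; OH cis, Br trans; OH trans, Br cis; OH cis, Br cis (3 arrangements, 2 chiral).
Of these, 2 lack any improper symmetry element and so occur as enantiomeric pairs, giving 6 + 2 = 8 stereoisomers in total.

8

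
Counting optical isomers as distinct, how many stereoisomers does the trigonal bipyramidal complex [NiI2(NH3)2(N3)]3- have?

6

A trigonal bipyramid has two axial and three equatorial sites, which are chemically inequivalent.
Placing the ligands in turn and identifying arrangements related by rotation or reflection leaves 5 distinct geometric isomers.
One of these lacks any improper symmetry element and so occurs as an enantiomeric pair, giving 5 + 1 = 6 stereoisomers in total.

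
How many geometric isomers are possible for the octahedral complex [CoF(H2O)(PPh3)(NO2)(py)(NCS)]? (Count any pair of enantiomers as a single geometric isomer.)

15

In an octahedral complex each vertex has one trans partner and four cis neighbours.
Placing the ligands in turn and identifying arrangements related by rotation or reflection leaves 15 distinct geometric isomers.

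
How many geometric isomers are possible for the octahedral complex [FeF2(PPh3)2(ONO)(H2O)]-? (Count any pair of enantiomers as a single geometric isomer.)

6

The six octahedral sites form three mutually perpendicular trans pairs.
The distinct arrangements are (6 in all): F trans, PPh3 trans; F trans, PPh3 cis; F cis, PPh3 trans; F cis, PPh3 cis (3 arrangements, 2 chiral).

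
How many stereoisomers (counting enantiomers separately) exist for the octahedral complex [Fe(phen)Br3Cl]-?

An octahedron has six vertices in three trans pairs; every non-trans pair is cis.
Each phen is bidentate and must span two cis positions.
The distinct arrangements are (2 in all): Br mer; Br fac.
Each arrangement has an internal mirror plane or centre of symmetry, so none is chiral.

2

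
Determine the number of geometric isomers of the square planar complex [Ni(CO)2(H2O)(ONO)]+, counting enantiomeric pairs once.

2

In a square planar complex each vertex has one trans partner and two cis neighbours.
There are 2 geometric isomers: CO cis; CO trans.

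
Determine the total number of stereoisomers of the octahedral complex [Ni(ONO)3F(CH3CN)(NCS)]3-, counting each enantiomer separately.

In an octahedral complex each vertex has one trans partner and four cis neighbours.
Systematic placement gives 4 geometric isomers: ONO mer (3 arrangements); ONO fac (chiral).
One of these lacks any improper symmetry element and so occurs as an enantiomeric pair, giving 4 + 1 = 5 stereoisomers in total.

5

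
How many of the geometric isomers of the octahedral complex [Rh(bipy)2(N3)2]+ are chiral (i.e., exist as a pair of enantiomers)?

Each bipy is bidentate and must span two cis positions.
Systematic placement gives 2 geometric isomers: N3 trans; N3 cis (chiral).
One of these lacks any improper symmetry element and so occurs as an enantiomeric pair, giving 2 + 1 = 3 stereoisomers in total.

1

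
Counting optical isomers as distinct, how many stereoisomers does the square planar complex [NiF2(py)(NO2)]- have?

There are 2 geometric isomers: F cis; F trans.
Each arrangement has an internal mirror plane or centre of symmetry, so none is chiral.

2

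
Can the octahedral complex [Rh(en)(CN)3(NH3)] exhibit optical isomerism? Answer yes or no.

Each en is bidentate and must span two cis positions.
Working through the distinct placements yields 2 geometric isomers: CN mer; CN fac.
Each arrangement has an internal mirror plane or centre of symmetry, so none is chiral.

no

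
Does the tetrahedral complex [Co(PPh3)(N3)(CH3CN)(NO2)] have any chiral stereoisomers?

yes

All four vertices of a tetrahedron are equivalent and mutually adjacent, so cis/trans isomerism cannot arise.
Only one geometric arrangement is possible; it has no improper symmetry element, so it exists as a pair of enantiomers (2 stereoisomers).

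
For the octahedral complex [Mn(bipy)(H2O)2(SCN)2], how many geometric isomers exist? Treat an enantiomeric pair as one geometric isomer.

Each bipy is bidentate and must span two cis positions.
There are 3 geometric isomers: H2O trans, SCN cis; H2O cis, SCN cis (chiral); H2O cis, SCN trans.

3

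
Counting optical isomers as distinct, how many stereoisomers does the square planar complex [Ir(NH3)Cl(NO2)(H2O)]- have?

3

In a square planar complex each vertex has one trans partner and two cis neighbours.
The distinct arrangements are (3 in all): (Cl/NH3 trans, H2O/NO2 trans); (Cl/NO2 trans, H2O/NH3 trans); (Cl/H2O trans, NH3/NO2 trans).
Each arrangement has an internal mirror plane or centre of symmetry, so none is chiral.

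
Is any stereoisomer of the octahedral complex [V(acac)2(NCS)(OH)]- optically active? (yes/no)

The six octahedral sites form three mutually perpendicular trans pairs.
Each acac is bidentate and must span two cis positions.
Working through the distinct placements yields 2 geometric isomers: NCS and OH mutually trans; NCS and OH mutually cis (chiral).
One of these lacks any improper symmetry element and so occurs as an enantiomeric pair, giving 2 + 1 = 3 stereoisomers in total.

yes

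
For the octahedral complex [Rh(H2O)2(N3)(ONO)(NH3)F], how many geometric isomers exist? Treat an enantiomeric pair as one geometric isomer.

9

Exhaustive case analysis gives 9 geometric isomers.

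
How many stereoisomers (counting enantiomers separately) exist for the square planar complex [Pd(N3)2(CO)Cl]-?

In a square planar complex each vertex has one trans partner and two cis neighbours.
Systematic placement gives 2 geometric isomers: N3 cis; N3 trans.
Each arrangement has an internal mirror plane or centre of symmetry, so none is chiral.

2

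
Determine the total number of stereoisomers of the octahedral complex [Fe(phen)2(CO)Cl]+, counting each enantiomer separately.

The six octahedral sites form three mutually perpendicular trans pairs.
Each phen is bidentate and must span two cis positions.
Working through the distinct placements yields 2 geometric isomers: CO and Cl mutually trans; CO and Cl mutually cis (chiral).
One of these lacks any improper symmetry element and so occurs as an enantiomeric pair, giving 2 + 1 = 3 stereoisomers in total.

3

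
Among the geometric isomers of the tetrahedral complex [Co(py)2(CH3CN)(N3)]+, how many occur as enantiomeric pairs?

0

Only one geometric arrangement is possible.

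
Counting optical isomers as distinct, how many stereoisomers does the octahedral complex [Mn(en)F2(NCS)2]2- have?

An octahedron has six vertices in three trans pairs; every non-trans pair is cis.
Each en is bidentate and must span two cis positions.
The distinct arrangements are (3 in all): F trans, NCS cis; F cis, NCS cis (chiral); F cis, NCS trans.
One of these lacks any improper symmetry element and so occurs as an enantiomeric pair, giving 3 + 1 = 4 stereoisomers in total.

4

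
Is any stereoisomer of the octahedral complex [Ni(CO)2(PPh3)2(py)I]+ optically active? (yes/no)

The six octahedral sites form three mutually perpendicular trans pairs.
Systematic placement gives 6 geometric isomers: CO trans, PPh3 cis; CO trans, PPh3 trans; CO cis, PPh3 cis (3 arrangements, 2 chiral); CO cis, PPh3 trans.
Of these, 2 lack any improper symmetry element and so occur as enantiomeric pairs, giving 6 + 2 = 8 stereoisomers in total.

yes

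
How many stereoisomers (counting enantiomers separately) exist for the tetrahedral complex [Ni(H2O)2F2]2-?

All four vertices of a tetrahedron are equivalent and mutually adjacent, so cis/trans isomerism cannot arise.
Only one geometric arrangement is possible.

1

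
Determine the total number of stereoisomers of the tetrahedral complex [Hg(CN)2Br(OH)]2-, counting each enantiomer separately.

All four vertices of a tetrahedron are equivalent and mutually adjacent, so cis/trans isomerism cannot arise.
Only one geometric arrangement is possible.

1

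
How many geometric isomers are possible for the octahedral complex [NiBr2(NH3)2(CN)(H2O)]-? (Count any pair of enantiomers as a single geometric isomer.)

6

In an octahedral complex each vertex has one trans partner and four cis neighbours.
There are 6 geometric isomers: Br trans, NH3 trans; Br trans, NH3 cis; Br cis, NH3 trans; Br cis, NH3 cis (3 arrangements, 2 chiral).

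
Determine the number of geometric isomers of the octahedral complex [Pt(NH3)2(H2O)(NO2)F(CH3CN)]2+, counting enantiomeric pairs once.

9

The six octahedral sites form three mutually perpendicular trans pairs.
Systematic enumeration (placing each ligand type in turn and discarding arrangements equivalent by rotation or reflection) gives 9 geometric isomers.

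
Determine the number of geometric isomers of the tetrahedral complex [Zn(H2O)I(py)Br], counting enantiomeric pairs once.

1

All four vertices of a tetrahedron are equivalent and mutually adjacent, so cis/trans isomerism cannot arise.
Only one geometric arrangement is possible; it has no improper symmetry element, so it exists as a pair of enantiomers (2 stereoisomers).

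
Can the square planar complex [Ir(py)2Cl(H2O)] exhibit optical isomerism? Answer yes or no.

The distinct arrangements are (2 in all): py cis; py trans.
Each arrangement has an internal mirror plane or centre of symmetry, so none is chiral.

no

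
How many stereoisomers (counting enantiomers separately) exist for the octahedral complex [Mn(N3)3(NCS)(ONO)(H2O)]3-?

An octahedron has six vertices in three trans pairs; every non-trans pair is cis.
There are 4 geometric isomers: N3 mer (3 arrangements); N3 fac (chiral).
One of these lacks any improper symmetry element and so occurs as an enantiomeric pair, giving 4 + 1 = 5 stereoisomers in total.

5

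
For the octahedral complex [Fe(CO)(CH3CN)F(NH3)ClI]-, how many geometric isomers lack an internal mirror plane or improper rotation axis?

An octahedron has six vertices in three trans pairs; every non-trans pair is cis.
Systematic enumeration (placing each ligand type in turn and discarding arrangements equivalent by rotation or reflection) gives 15 geometric isomers.
Of these, 15 lack any improper symmetry element and so occur as enantiomeric pairs, giving 15 + 15 = 30 stereoisomers in total.

15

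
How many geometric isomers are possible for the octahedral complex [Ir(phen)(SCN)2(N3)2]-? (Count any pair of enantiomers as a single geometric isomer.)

3

The six octahedral sites form three mutually perpendicular trans pairs.
Each phen is bidentate and must span two cis positions.
There are 3 geometric isomers: SCN cis, N3 trans; SCN cis, N3 cis (chiral); SCN trans, N3 cis.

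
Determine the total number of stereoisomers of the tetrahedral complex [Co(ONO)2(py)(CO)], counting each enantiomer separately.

Only one geometric arrangement is possible.

1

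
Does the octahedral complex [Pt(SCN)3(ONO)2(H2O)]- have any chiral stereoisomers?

The distinct arrangements are (3 in all): SCN mer, ONO cis; SCN mer, ONO trans; SCN fac, ONO cis.
Each arrangement has an internal mirror plane or centre of symmetry, so none is chiral.

no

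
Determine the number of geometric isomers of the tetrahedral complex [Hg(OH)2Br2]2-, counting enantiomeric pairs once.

1

All four vertices of a tetrahedron are equivalent and mutually adjacent, so cis/trans isomerism cannot arise.
Only one geometric arrangement is possible.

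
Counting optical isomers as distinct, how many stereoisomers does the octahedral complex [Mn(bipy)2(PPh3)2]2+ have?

3

In an octahedral complex each vertex has one trans partner and four cis neighbours.
Each bipy is bidentate and must span two cis positions.
Working through the distinct placements yields 2 geometric isomers: PPh3 trans; PPh3 cis (chiral).
One of these lacks any improper symmetry element and so occurs as an enantiomeric pair, giving 2 + 1 = 3 stereoisomers in total.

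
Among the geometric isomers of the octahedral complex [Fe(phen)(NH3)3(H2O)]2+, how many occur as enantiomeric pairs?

In an octahedral complex each vertex has one trans partner and four cis neighbours.
Each phen is bidentate and must span two cis positions.
Working through the distinct placements yields 2 geometric isomers: NH3 fac; NH3 mer.
Each arrangement has an internal mirror plane or centre of symmetry, so none is chiral.

0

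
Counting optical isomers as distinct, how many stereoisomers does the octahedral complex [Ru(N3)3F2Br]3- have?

The six octahedral sites form three mutually perpendicular trans pairs.
Working through the distinct placements yields 3 geometric isomers: N3 mer, F cis; N3 mer, F trans; N3 fac, F cis.
Each arrangement has an internal mirror plane or centre of symmetry, so none is chiral.

3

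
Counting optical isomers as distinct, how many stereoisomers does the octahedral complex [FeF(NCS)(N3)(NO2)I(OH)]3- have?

Exhaustive case analysis gives 15 geometric isomers.
Of these, 15 lack any improper symmetry element and so occur as enantiomeric pairs, giving 15 + 15 = 30 stereoisomers in total.

30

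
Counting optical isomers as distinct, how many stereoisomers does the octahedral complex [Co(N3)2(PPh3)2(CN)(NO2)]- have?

An octahedron has six vertices in three trans pairs; every non-trans pair is cis.
Systematic placement gives 6 geometric isomers: N3 cis, PPh3 trans; N3 cis, PPh3 cis (3 arrangements, 2 chiral); N3 trans, PPh3 trans; N3 trans, PPh3 cis.
Of these, 2 lack any improper symmetry element and so occur as enantiomeric pairs, giving 6 + 2 = 8 stereoisomers in total.

8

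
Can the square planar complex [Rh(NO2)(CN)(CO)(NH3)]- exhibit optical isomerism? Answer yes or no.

no

In a square planar complex each vertex has one trans partner and two cis neighbours.
There are 3 geometric isomers: (CN/NH3 trans, CO/NO2 trans); (CN/NO2 trans, CO/NH3 trans); (CN/CO trans, NH3/NO2 trans).
Each arrangement has an internal mirror plane or centre of symmetry, so none is chiral.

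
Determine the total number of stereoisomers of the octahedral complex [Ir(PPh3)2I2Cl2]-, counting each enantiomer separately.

In an octahedral complex each vertex has one trans partner and four cis neighbours.
Working through the distinct placements yields 5 geometric isomers: PPh3 trans, I trans, Cl trans; PPh3 cis, I cis, Cl trans; PPh3 trans, I cis, Cl cis; PPh3 cis, I cis, Cl cis (chiral); PPh3 cis, I trans, Cl cis.
One of these lacks any improper symmetry element and so occurs as an enantiomeric pair, giving 5 + 1 = 6 stereoisomers in total.

6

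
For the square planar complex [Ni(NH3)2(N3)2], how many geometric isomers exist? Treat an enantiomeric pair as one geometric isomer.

In a square planar complex each vertex has one trans partner and two cis neighbours.
There are 2 geometric isomers: NH3 cis; NH3 trans.

2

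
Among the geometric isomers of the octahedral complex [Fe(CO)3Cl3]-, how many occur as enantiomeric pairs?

The six octahedral sites form three mutually perpendicular trans pairs.
Systematic placement gives 2 geometric isomers: CO mer; CO fac.
Each arrangement has an internal mirror plane or centre of symmetry, so none is chiral.

0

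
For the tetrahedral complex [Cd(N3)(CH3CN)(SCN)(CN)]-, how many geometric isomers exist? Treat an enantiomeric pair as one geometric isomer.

All four vertices of a tetrahedron are equivalent and mutually adjacent, so cis/trans isomerism cannot arise.
Only one geometric arrangement is possible; it has no improper symmetry element, so it exists as a pair of enantiomers (2 stereoisomers).

1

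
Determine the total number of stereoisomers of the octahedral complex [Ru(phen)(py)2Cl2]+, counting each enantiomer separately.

Each phen is bidentate and must span two cis positions.
The distinct arrangements are (3 in all): py cis, Cl trans; py trans, Cl cis; py cis, Cl cis (chiral).
One of these lacks any improper symmetry element and so occurs as an enantiomeric pair, giving 3 + 1 = 4 stereoisomers in total.

4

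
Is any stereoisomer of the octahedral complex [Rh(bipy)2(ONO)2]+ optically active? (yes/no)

yes

Each bipy is bidentate and must span two cis positions.
The distinct arrangements are (2 in all): ONO trans; ONO cis (chiral).
One of these lacks any improper symmetry element and so occurs as an enantiomeric pair, giving 2 + 1 = 3 stereoisomers in total.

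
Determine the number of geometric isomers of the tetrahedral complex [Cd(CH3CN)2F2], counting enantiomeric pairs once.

1

All four vertices of a tetrahedron are equivalent and mutually adjacent, so cis/trans isomerism cannot arise.
Only one geometric arrangement is possible.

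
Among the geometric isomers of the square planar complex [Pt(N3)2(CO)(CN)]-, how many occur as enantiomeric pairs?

0

In a square planar complex each vertex has one trans partner and two cis neighbours.
There are 2 geometric isomers: N3 cis; N3 trans.
Each arrangement has an internal mirror plane or centre of symmetry, so none is chiral.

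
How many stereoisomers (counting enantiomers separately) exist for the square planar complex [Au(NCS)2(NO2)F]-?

2

In a square planar complex each vertex has one trans partner and two cis neighbours.
Working through the distinct placements yields 2 geometric isomers: NCS cis; NCS trans.
Each arrangement has an internal mirror plane or centre of symmetry, so none is chiral.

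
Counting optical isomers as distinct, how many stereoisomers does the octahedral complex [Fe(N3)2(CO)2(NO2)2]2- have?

The six octahedral sites form three mutually perpendicular trans pairs.
There are 5 geometric isomers: N3 trans, CO trans, NO2 trans; N3 cis, CO trans, NO2 cis; N3 cis, CO cis, NO2 trans; N3 cis, CO cis, NO2 cis (chiral); N3 trans, CO cis, NO2 cis.
One of these lacks any improper symmetry element and so occurs as an enantiomeric pair, giving 5 + 1 = 6 stereoisomers in total.

6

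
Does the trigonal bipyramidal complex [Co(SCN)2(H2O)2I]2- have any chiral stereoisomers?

Placing the ligands in turn and identifying arrangements related by rotation or reflection leaves 5 distinct geometric isomers.
One of these lacks any improper symmetry element and so occurs as an enantiomeric pair, giving 5 + 1 = 6 stereoisomers in total.

yes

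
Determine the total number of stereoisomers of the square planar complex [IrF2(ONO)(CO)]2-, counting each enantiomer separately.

A square has two trans pairs of vertices; adjacent vertices are cis.
The distinct arrangements are (2 in all): F cis; F trans.
Each arrangement has an internal mirror plane or centre of symmetry, so none is chiral.

2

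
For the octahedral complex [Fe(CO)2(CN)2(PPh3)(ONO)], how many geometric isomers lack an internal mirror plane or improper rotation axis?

The six octahedral sites form three mutually perpendicular trans pairs.
Working through the distinct placements yields 6 geometric isomers: CO trans, CN trans; CO cis, CN trans; CO cis, CN cis (3 arrangements, 2 chiral); CO trans, CN cis.
Of these, 2 lack any improper symmetry element and so occur as enantiomeric pairs, giving 6 + 2 = 8 stereoisomers in total.

2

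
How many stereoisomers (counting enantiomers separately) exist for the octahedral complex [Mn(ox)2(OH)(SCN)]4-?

3

The six octahedral sites form three mutually perpendicular trans pairs.
Each ox is bidentate and must span two cis positions.
Working through the distinct placements yields 2 geometric isomers: OH and SCN mutually trans; OH and SCN mutually cis (chiral).
One of these lacks any improper symmetry element and so occurs as an enantiomeric pair, giving 2 + 1 = 3 stereoisomers in total.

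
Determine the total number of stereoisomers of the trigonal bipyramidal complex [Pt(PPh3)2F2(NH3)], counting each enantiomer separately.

6

Placing the ligands in turn and identifying arrangements related by rotation or reflection leaves 5 distinct geometric isomers.
One of these lacks any improper symmetry element and so occurs as an enantiomeric pair, giving 5 + 1 = 6 stereoisomers in total.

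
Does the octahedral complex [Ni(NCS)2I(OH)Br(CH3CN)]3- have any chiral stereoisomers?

Placing the ligands in turn and identifying arrangements related by rotation or reflection leaves 9 distinct geometric isomers.
Of these, 6 lack any improper symmetry element and so occur as enantiomeric pairs, giving 9 + 6 = 15 stereoisomers in total.

yes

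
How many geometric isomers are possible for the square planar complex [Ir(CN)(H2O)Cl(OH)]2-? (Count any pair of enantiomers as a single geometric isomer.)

3

In a square planar complex each vertex has one trans partner and two cis neighbours.
Systematic placement gives 3 geometric isomers: (CN/H2O trans, Cl/OH trans); (CN/OH trans, Cl/H2O trans); (CN/Cl trans, H2O/OH trans).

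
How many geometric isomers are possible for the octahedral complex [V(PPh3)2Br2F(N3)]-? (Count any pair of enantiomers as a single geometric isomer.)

The six octahedral sites form three mutually perpendicular trans pairs.
Working through the distinct placements yields 6 geometric isomers: PPh3 trans, Br trans; PPh3 cis, Br trans; PPh3 trans, Br cis; PPh3 cis, Br cis (3 arrangements, 2 chiral).

6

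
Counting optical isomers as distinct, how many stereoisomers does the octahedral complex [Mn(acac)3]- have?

An octahedron has six vertices in three trans pairs; every non-trans pair is cis.
Each acac is bidentate and must span two cis positions.
Only one geometric arrangement is possible; it has no improper symmetry element, so it exists as a pair of enantiomers (2 stereoisomers).

2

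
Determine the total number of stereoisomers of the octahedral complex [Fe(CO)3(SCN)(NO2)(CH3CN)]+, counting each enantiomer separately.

In an octahedral complex each vertex has one trans partner and four cis neighbours.
There are 4 geometric isomers: CO mer (3 arrangements); CO fac (chiral).
One of these lacks any improper symmetry element and so occurs as an enantiomeric pair, giving 4 + 1 = 5 stereoisomers in total.

5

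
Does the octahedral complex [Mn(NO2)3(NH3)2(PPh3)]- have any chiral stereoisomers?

In an octahedral complex each vertex has one trans partner and four cis neighbours.
There are 3 geometric isomers: NO2 mer, NH3 trans; NO2 fac, NH3 cis; NO2 mer, NH3 cis.
Each arrangement has an internal mirror plane or centre of symmetry, so none is chiral.

no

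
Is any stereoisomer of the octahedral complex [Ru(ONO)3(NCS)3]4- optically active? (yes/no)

no

The six octahedral sites form three mutually perpendicular trans pairs.
There are 2 geometric isomers: ONO mer; ONO fac.
Each arrangement has an internal mirror plane or centre of symmetry, so none is chiral.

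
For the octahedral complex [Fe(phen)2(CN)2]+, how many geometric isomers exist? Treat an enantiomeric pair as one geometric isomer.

2

An octahedron has six vertices in three trans pairs; every non-trans pair is cis.
Each phen is bidentate and must span two cis positions.
Working through the distinct placements yields 2 geometric isomers: CN trans; CN cis (chiral).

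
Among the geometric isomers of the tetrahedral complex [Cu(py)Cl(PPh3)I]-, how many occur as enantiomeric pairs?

All four vertices of a tetrahedron are equivalent and mutually adjacent, so cis/trans isomerism cannot arise.
Only one geometric arrangement is possible; it has no improper symmetry element, so it exists as a pair of enantiomers (2 stereoisomers).

1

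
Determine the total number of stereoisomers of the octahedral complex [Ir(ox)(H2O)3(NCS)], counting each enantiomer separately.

2

In an octahedral complex each vertex has one trans partner and four cis neighbours.
Each ox is bidentate and must span two cis positions.
There are 2 geometric isomers: H2O mer; H2O fac.
Each arrangement has an internal mirror plane or centre of symmetry, so none is chiral.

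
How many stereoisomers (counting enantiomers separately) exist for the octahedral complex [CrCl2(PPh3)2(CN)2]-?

An octahedron has six vertices in three trans pairs; every non-trans pair is cis.
Systematic placement gives 5 geometric isomers: Cl trans, PPh3 trans, CN trans; Cl cis, PPh3 cis, CN trans; Cl cis, PPh3 trans, CN cis; Cl cis, PPh3 cis, CN cis (chiral); Cl trans, PPh3 cis, CN cis.
One of these lacks any improper symmetry element and so occurs as an enantiomeric pair, giving 5 + 1 = 6 stereoisomers in total.

6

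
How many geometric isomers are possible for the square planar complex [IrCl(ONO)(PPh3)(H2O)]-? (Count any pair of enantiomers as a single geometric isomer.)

In a square planar complex each vertex has one trans partner and two cis neighbours.
Working through the distinct placements yields 3 geometric isomers: (Cl/ONO trans, H2O/PPh3 trans); (Cl/PPh3 trans, H2O/ONO trans); (Cl/H2O trans, ONO/PPh3 trans).

3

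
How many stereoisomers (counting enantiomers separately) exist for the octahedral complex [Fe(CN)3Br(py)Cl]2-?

5

In an octahedral complex each vertex has one trans partner and four cis neighbours.
Systematic placement gives 4 geometric isomers: CN mer (3 arrangements); CN fac (chiral).
One of these lacks any improper symmetry element and so occurs as an enantiomeric pair, giving 4 + 1 = 5 stereoisomers in total.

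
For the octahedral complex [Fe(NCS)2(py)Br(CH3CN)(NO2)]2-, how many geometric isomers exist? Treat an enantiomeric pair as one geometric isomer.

The six octahedral sites form three mutually perpendicular trans pairs.
Systematic enumeration (placing each ligand type in turn and discarding arrangements equivalent by rotation or reflection) gives 9 geometric isomers.

9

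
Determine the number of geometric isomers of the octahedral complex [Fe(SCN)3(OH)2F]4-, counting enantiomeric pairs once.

3

In an octahedral complex each vertex has one trans partner and four cis neighbours.
Systematic placement gives 3 geometric isomers: SCN mer, OH cis; SCN mer, OH trans; SCN fac, OH cis.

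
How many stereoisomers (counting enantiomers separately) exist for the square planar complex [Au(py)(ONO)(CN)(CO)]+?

3

A square has two trans pairs of vertices; adjacent vertices are cis.
The distinct arrangements are (3 in all): (CN/ONO trans, CO/py trans); (CN/py trans, CO/ONO trans); (CN/CO trans, ONO/py trans).
Each arrangement has an internal mirror plane or centre of symmetry, so none is chiral.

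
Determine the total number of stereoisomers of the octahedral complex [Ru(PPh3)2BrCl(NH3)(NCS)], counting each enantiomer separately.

15

In an octahedral complex each vertex has one trans partner and four cis neighbours.
Systematic enumeration (placing each ligand type in turn and discarding arrangements equivalent by rotation or reflection) gives 9 geometric isomers.
Of these, 6 lack any improper symmetry element and so occur as enantiomeric pairs, giving 9 + 6 = 15 stereoisomers in total.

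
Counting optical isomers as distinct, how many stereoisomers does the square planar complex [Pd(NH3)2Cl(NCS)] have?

There are 2 geometric isomers: NH3 cis; NH3 trans.
Each arrangement has an internal mirror plane or centre of symmetry, so none is chiral.

2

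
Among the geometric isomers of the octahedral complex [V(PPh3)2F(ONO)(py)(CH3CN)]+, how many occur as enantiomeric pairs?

6

The six octahedral sites form three mutually perpendicular trans pairs.
Exhaustive case analysis gives 9 geometric isomers.
Of these, 6 lack any improper symmetry element and so occur as enantiomeric pairs, giving 9 + 6 = 15 stereoisomers in total.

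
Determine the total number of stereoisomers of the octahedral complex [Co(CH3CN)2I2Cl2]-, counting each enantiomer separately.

The six octahedral sites form three mutually perpendicular trans pairs.
Systematic placement gives 5 geometric isomers: CH3CN trans, I trans, Cl trans; CH3CN trans, I cis, Cl cis; CH3CN cis, I trans, Cl cis; CH3CN cis, I cis, Cl cis (chiral); CH3CN cis, I cis, Cl trans.
One of these lacks any improper symmetry element and so occurs as an enantiomeric pair, giving 5 + 1 = 6 stereoisomers in total.

6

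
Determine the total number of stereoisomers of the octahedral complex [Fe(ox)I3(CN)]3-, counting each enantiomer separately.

Each ox is bidentate and must span two cis positions.
Systematic placement gives 2 geometric isomers: I fac; I mer.
Each arrangement has an internal mirror plane or centre of symmetry, so none is chiral.

2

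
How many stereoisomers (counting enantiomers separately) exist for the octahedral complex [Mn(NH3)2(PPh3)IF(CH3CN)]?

In an octahedral complex each vertex has one trans partner and four cis neighbours.
Exhaustive case analysis gives 9 geometric isomers.
Of these, 6 lack any improper symmetry element and so occur as enantiomeric pairs, giving 9 + 6 = 15 stereoisomers in total.

15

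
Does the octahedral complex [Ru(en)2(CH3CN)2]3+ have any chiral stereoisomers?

In an octahedral complex each vertex has one trans partner and four cis neighbours.
Each en is bidentate and must span two cis positions.
There are 2 geometric isomers: CH3CN trans; CH3CN cis (chiral).
One of these lacks any improper symmetry element and so occurs as an enantiomeric pair, giving 2 + 1 = 3 stereoisomers in total.

yes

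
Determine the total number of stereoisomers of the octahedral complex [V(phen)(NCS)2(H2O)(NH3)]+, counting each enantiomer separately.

In an octahedral complex each vertex has one trans partner and four cis neighbours.
Each phen is bidentate and must span two cis positions.
There are 4 geometric isomers: NCS cis (3 arrangements, 2 chiral); NCS trans.
Of these, 2 lack any improper symmetry element and so occur as enantiomeric pairs, giving 4 + 2 = 6 stereoisomers in total.

6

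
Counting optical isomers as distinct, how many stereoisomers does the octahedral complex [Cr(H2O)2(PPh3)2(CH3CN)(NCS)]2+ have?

The six octahedral sites form three mutually perpendicular trans pairs.
Working through the distinct placements yields 6 geometric isomers: H2O cis, PPh3 trans; H2O cis, PPh3 cis (3 arrangements, 2 chiral); H2O trans, PPh3 trans; H2O trans, PPh3 cis.
Of these, 2 lack any improper symmetry element and so occur as enantiomeric pairs, giving 6 + 2 = 8 stereoisomers in total.

8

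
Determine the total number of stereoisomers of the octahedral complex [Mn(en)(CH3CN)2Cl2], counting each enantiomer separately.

Each en is bidentate and must span two cis positions.
Systematic placement gives 3 geometric isomers: CH3CN trans, Cl cis; CH3CN cis, Cl cis (chiral); CH3CN cis, Cl trans.
One of these lacks any improper symmetry element and so occurs as an enantiomeric pair, giving 3 + 1 = 4 stereoisomers in total.

4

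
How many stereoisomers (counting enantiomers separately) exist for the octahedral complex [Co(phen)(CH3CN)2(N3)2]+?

Each phen is bidentate and must span two cis positions.
There are 3 geometric isomers: CH3CN trans, N3 cis; CH3CN cis, N3 cis (chiral); CH3CN cis, N3 trans.
One of these lacks any improper symmetry element and so occurs as an enantiomeric pair, giving 3 + 1 = 4 stereoisomers in total.

4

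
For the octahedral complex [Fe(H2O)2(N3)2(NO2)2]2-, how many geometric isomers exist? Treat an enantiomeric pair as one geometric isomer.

5

The six octahedral sites form three mutually perpendicular trans pairs.
Working through the distinct placements yields 5 geometric isomers: H2O trans, N3 trans, NO2 trans; H2O trans, N3 cis, NO2 cis; H2O cis, N3 cis, NO2 trans; H2O cis, N3 cis, NO2 cis (chiral); H2O cis, N3 trans, NO2 cis.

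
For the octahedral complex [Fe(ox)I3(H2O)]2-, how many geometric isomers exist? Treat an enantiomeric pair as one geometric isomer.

An octahedron has six vertices in three trans pairs; every non-trans pair is cis.
Each ox is bidentate and must span two cis positions.
Working through the distinct placements yields 2 geometric isomers: I fac; I mer.

2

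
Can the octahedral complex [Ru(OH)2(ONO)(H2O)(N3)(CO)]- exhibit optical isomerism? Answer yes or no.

yes

An octahedron has six vertices in three trans pairs; every non-trans pair is cis.
Exhaustive case analysis gives 9 geometric isomers.
Of these, 6 lack any improper symmetry element and so occur as enantiomeric pairs, giving 9 + 6 = 15 stereoisomers in total.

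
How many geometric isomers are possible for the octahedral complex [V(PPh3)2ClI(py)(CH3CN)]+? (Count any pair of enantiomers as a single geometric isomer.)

9

The six octahedral sites form three mutually perpendicular trans pairs.
Exhaustive case analysis gives 9 geometric isomers.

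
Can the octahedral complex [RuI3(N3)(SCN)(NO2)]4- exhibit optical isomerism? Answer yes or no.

yes

An octahedron has six vertices in three trans pairs; every non-trans pair is cis.
There are 4 geometric isomers: I mer (3 arrangements); I fac (chiral).
One of these lacks any improper symmetry element and so occurs as an enantiomeric pair, giving 4 + 1 = 5 stereoisomers in total.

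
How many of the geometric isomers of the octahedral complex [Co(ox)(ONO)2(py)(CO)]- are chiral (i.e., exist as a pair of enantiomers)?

In an octahedral complex each vertex has one trans partner and four cis neighbours.
Each ox is bidentate and must span two cis positions.
Working through the distinct placements yields 4 geometric isomers: ONO cis (3 arrangements, 2 chiral); ONO trans.
Of these, 2 lack any improper symmetry element and so occur as enantiomeric pairs, giving 4 + 2 = 6 stereoisomers in total.

2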